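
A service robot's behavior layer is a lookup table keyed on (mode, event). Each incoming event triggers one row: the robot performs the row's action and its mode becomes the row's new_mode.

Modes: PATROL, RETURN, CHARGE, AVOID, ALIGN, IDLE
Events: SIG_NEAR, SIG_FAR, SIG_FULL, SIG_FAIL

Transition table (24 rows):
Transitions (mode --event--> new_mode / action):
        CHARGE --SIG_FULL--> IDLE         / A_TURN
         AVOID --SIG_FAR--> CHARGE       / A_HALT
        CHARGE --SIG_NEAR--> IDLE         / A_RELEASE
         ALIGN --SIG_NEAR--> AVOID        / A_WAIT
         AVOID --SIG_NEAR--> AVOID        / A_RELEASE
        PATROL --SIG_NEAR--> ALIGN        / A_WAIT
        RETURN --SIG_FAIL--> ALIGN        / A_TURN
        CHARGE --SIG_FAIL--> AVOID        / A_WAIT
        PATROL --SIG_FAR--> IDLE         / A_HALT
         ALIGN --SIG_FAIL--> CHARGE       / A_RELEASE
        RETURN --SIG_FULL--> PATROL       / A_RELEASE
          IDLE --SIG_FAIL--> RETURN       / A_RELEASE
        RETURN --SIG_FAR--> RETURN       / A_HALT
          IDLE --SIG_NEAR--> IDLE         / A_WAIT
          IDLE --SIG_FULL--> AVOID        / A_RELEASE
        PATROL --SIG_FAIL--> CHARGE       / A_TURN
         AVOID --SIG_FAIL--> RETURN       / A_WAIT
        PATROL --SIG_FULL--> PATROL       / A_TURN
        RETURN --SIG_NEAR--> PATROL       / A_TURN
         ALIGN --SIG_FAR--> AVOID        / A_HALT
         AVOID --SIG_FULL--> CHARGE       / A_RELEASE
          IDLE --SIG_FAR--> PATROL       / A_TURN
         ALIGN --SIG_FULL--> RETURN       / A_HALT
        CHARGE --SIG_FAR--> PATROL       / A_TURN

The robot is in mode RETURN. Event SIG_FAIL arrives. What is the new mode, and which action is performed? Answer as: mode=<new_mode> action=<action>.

current mode = RETURN; filter table to that mode:
  (RETURN, SIG_FAIL) → (ALIGN, A_TURN)  ← event matches
  (RETURN, SIG_FULL) → (PATROL, A_RELEASE)
  (RETURN, SIG_FAR) → (RETURN, A_HALT)
  (RETURN, SIG_NEAR) → (PATROL, A_TURN)
event = SIG_FAIL selects (ALIGN, A_TURN)

mode=ALIGN action=A_TURN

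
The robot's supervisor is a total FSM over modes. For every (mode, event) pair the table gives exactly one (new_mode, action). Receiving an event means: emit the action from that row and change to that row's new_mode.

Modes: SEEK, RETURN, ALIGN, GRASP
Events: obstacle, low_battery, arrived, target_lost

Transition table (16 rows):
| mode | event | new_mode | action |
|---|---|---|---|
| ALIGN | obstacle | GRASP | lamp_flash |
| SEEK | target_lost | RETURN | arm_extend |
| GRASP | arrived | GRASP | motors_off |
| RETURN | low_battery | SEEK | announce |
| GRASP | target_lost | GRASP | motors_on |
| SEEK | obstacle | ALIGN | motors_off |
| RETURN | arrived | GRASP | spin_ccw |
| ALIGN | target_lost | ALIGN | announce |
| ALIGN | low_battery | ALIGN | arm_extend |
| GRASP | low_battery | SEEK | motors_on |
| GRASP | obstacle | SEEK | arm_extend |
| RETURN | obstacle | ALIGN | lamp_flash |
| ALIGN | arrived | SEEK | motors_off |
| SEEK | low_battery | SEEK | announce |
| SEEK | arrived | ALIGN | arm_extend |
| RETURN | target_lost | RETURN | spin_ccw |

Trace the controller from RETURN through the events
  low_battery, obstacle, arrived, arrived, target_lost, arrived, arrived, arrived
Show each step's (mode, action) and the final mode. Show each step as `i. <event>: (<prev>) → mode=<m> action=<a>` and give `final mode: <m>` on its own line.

final mode: SEEK

1. low_battery: (RETURN) → mode=SEEK action=announce
2. obstacle: (SEEK) → mode=ALIGN action=motors_off
3. arrived: (ALIGN) → mode=SEEK action=motors_off
4. arrived: (SEEK) → mode=ALIGN action=arm_extend
5. target_lost: (ALIGN) → mode=ALIGN action=announce
6. arrived: (ALIGN) → mode=SEEK action=motors_off
7. arrived: (SEEK) → mode=ALIGN action=arm_extend
8. arrived: (ALIGN) → mode=SEEK action=motors_off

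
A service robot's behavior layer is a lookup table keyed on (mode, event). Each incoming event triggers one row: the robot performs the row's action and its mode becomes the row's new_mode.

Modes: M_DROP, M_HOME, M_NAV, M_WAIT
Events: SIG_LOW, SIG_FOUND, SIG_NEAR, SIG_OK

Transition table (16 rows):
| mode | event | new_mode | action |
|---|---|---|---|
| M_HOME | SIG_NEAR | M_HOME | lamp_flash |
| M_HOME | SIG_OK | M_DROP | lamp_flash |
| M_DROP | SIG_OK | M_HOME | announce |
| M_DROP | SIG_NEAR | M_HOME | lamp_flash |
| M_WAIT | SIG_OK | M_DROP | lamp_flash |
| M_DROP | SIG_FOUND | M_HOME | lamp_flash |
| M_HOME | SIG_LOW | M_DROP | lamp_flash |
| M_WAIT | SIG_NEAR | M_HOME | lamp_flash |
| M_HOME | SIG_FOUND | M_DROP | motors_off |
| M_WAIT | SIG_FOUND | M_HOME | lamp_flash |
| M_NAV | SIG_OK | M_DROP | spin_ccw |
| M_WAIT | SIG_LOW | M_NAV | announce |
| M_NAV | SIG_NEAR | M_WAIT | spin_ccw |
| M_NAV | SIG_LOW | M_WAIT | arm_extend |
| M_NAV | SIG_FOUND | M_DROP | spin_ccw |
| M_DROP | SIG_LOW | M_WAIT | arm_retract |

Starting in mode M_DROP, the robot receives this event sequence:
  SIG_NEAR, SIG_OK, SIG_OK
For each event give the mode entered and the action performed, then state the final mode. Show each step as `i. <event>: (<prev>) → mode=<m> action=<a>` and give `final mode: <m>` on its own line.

final mode: M_HOME

1. SIG_NEAR: (M_DROP) → mode=M_HOME action=lamp_flash
2. SIG_OK: (M_HOME) → mode=M_DROP action=lamp_flash
3. SIG_OK: (M_DROP) → mode=M_HOME action=announce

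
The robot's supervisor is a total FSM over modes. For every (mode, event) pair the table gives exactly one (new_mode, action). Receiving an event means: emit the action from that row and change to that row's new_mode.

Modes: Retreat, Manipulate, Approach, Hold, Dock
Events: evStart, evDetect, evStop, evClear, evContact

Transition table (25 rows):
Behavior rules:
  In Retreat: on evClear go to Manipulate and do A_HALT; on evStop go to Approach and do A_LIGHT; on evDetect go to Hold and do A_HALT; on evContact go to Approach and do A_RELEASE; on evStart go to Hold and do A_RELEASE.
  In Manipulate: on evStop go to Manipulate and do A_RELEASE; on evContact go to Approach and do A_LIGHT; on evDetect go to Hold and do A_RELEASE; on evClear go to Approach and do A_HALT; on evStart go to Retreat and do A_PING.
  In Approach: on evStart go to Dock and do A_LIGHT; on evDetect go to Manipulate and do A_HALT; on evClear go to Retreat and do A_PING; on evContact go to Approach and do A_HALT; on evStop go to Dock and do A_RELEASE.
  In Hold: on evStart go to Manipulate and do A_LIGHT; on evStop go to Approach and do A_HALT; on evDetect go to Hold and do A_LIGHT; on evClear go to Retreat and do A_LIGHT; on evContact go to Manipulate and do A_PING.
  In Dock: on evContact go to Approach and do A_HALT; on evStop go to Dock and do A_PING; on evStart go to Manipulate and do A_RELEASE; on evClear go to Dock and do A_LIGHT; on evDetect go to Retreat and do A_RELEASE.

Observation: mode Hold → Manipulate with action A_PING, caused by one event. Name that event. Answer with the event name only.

evContact

try evStart: (Hold, evStart) → (Manipulate, A_LIGHT)
try evDetect: (Hold, evDetect) → (Hold, A_LIGHT)
try evStop: (Hold, evStop) → (Approach, A_HALT)
try evClear: (Hold, evClear) → (Retreat, A_LIGHT)
try evContact: (Hold, evContact) → (Manipulate, A_PING)  ← matches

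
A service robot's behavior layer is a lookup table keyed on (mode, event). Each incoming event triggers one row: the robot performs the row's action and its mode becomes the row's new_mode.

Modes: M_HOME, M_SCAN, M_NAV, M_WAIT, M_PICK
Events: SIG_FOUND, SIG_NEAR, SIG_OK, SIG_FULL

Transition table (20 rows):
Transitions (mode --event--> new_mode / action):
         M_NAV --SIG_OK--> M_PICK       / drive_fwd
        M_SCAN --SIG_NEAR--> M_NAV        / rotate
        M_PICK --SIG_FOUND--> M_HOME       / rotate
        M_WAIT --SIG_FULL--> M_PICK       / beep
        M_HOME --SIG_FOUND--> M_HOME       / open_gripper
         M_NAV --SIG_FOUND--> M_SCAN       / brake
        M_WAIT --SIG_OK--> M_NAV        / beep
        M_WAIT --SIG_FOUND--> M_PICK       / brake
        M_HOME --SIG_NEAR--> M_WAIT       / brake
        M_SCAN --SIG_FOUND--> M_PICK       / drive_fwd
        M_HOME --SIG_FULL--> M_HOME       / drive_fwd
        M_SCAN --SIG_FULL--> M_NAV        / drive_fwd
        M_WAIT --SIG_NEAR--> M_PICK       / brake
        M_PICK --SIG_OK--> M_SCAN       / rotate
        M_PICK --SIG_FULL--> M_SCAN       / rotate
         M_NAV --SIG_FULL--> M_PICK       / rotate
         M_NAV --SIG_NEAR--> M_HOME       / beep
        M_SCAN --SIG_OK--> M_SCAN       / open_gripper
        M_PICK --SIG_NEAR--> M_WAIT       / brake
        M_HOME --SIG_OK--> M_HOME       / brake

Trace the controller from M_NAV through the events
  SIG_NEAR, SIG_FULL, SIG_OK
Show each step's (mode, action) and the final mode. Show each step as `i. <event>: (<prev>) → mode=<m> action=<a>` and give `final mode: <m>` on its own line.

1. SIG_NEAR: (M_NAV) → mode=M_HOME action=beep
2. SIG_FULL: (M_HOME) → mode=M_HOME action=drive_fwd
3. SIG_OK: (M_HOME) → mode=M_HOME action=brake

final mode: M_HOME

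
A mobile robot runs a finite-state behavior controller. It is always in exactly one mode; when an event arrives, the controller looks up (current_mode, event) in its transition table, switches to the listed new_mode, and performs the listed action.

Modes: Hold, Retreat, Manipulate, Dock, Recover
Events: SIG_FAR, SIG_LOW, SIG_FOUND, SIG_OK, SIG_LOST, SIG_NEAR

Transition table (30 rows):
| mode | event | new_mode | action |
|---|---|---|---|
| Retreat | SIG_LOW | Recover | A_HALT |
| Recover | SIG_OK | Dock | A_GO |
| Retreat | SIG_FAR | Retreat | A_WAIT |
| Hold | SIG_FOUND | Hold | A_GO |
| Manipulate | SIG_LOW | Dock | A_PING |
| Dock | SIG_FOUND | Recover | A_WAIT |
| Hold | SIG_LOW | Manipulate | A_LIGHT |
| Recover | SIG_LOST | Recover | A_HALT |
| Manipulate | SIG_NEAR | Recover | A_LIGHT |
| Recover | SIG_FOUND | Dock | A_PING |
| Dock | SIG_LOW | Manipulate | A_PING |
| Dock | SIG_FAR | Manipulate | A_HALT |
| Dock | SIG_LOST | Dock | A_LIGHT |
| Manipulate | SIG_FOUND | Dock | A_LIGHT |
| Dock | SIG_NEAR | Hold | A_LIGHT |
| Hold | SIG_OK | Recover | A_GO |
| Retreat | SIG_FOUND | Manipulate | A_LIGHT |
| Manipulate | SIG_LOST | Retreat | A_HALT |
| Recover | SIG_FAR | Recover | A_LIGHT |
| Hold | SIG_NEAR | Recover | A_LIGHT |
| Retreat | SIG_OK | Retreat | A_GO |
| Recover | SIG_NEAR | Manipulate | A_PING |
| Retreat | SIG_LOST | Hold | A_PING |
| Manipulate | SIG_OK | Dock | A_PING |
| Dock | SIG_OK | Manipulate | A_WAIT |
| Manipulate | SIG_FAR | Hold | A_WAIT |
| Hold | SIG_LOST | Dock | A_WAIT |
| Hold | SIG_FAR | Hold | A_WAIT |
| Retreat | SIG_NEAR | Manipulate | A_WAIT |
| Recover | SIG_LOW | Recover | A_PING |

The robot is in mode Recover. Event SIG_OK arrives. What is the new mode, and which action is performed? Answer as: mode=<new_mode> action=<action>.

current mode = Recover; filter table to that mode:
  (Recover, SIG_OK) → (Dock, A_GO)  ← event matches
  (Recover, SIG_LOST) → (Recover, A_HALT)
  (Recover, SIG_FOUND) → (Dock, A_PING)
  (Recover, SIG_FAR) → (Recover, A_LIGHT)
  (Recover, SIG_NEAR) → (Manipulate, A_PING)
  (Recover, SIG_LOW) → (Recover, A_PING)
event = SIG_OK selects (Dock, A_GO)

mode=Dock action=A_GO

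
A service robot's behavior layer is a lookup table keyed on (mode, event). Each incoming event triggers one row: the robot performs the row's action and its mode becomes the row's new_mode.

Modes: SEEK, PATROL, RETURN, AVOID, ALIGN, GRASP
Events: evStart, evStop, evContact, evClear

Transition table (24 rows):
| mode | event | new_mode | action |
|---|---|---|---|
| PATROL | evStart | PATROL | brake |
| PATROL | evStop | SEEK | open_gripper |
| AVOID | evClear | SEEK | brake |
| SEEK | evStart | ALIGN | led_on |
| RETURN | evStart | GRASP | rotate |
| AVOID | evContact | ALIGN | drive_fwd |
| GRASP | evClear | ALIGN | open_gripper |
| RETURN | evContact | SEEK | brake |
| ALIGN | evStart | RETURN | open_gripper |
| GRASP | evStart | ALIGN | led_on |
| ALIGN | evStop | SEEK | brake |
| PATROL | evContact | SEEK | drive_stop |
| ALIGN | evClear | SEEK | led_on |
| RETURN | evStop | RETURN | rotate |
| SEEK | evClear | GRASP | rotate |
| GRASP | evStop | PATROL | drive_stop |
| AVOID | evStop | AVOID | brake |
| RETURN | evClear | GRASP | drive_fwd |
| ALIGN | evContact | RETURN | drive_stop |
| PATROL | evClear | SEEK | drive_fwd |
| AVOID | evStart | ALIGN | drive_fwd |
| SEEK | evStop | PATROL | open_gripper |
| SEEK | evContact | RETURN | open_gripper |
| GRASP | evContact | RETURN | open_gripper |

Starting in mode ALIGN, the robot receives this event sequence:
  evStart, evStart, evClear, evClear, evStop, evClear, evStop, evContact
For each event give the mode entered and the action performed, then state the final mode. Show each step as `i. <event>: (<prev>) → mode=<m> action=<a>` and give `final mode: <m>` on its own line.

final mode: SEEK

1. evStart: (ALIGN) → mode=RETURN action=open_gripper
2. evStart: (RETURN) → mode=GRASP action=rotate
3. evClear: (GRASP) → mode=ALIGN action=open_gripper
4. evClear: (ALIGN) → mode=SEEK action=led_on
5. evStop: (SEEK) → mode=PATROL action=open_gripper
6. evClear: (PATROL) → mode=SEEK action=drive_fwd
7. evStop: (SEEK) → mode=PATROL action=open_gripper
8. evContact: (PATROL) → mode=SEEK action=drive_stop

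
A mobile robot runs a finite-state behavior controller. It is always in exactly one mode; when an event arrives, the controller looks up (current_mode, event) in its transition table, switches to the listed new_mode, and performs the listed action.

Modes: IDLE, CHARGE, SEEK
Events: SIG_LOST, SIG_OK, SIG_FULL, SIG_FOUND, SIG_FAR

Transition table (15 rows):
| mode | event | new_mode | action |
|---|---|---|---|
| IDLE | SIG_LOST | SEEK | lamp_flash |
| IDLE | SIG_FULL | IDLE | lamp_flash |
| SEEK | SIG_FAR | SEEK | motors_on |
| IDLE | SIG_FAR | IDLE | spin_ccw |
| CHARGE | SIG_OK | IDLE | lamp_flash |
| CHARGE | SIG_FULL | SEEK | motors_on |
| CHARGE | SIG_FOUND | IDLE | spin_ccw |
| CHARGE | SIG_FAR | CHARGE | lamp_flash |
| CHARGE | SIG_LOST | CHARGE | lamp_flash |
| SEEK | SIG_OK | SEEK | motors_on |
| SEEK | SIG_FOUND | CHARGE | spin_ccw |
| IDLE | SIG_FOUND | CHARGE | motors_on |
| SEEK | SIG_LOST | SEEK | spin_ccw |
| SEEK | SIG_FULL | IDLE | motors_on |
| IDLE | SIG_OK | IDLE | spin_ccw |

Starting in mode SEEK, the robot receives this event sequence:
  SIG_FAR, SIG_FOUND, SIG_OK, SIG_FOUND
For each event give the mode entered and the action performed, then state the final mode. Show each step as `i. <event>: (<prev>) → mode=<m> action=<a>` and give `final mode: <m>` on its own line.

final mode: CHARGE

1. SIG_FAR: (SEEK) → mode=SEEK action=motors_on
2. SIG_FOUND: (SEEK) → mode=CHARGE action=spin_ccw
3. SIG_OK: (CHARGE) → mode=IDLE action=lamp_flash
4. SIG_FOUND: (IDLE) → mode=CHARGE action=motors_on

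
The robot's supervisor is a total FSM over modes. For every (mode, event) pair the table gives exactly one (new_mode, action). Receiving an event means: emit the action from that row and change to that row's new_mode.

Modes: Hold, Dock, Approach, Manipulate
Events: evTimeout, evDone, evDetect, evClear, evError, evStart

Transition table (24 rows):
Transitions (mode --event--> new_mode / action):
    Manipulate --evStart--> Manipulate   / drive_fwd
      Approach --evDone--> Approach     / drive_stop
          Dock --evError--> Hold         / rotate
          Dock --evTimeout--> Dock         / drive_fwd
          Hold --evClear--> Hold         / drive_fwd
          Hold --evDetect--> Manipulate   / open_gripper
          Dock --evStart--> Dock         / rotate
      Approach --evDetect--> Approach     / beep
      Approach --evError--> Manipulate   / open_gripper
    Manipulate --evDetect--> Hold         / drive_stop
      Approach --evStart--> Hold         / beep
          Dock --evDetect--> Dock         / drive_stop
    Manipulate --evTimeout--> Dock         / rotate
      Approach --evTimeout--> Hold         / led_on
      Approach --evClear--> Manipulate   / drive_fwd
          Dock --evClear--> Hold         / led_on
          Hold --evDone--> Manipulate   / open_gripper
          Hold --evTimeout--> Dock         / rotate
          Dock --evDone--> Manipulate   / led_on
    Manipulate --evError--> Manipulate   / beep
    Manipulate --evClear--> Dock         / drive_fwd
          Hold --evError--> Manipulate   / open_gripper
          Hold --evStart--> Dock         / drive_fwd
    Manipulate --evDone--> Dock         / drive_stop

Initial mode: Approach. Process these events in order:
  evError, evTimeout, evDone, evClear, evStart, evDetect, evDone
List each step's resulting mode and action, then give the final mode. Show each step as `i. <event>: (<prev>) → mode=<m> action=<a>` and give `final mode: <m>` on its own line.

1. evError: (Approach) → mode=Manipulate action=open_gripper
2. evTimeout: (Manipulate) → mode=Dock action=rotate
3. evDone: (Dock) → mode=Manipulate action=led_on
4. evClear: (Manipulate) → mode=Dock action=drive_fwd
5. evStart: (Dock) → mode=Dock action=rotate
6. evDetect: (Dock) → mode=Dock action=drive_stop
7. evDone: (Dock) → mode=Manipulate action=led_on

final mode: Manipulate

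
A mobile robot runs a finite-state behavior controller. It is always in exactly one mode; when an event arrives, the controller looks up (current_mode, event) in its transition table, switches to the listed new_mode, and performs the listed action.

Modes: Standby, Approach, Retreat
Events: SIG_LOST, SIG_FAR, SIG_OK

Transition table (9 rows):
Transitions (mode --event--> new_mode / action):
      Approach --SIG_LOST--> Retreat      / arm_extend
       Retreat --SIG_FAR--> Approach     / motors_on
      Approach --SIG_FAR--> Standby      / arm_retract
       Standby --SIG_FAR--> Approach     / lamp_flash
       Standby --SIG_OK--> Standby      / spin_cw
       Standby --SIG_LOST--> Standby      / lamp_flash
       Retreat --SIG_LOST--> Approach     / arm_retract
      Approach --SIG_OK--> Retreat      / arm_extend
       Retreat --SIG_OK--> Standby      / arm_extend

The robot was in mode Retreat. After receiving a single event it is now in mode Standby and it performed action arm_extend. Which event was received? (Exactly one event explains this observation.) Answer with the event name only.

SIG_OK

try SIG_LOST: (Retreat, SIG_LOST) → (Approach, arm_retract)
try SIG_FAR: (Retreat, SIG_FAR) → (Approach, motors_on)
try SIG_OK: (Retreat, SIG_OK) → (Standby, arm_extend)  ← matches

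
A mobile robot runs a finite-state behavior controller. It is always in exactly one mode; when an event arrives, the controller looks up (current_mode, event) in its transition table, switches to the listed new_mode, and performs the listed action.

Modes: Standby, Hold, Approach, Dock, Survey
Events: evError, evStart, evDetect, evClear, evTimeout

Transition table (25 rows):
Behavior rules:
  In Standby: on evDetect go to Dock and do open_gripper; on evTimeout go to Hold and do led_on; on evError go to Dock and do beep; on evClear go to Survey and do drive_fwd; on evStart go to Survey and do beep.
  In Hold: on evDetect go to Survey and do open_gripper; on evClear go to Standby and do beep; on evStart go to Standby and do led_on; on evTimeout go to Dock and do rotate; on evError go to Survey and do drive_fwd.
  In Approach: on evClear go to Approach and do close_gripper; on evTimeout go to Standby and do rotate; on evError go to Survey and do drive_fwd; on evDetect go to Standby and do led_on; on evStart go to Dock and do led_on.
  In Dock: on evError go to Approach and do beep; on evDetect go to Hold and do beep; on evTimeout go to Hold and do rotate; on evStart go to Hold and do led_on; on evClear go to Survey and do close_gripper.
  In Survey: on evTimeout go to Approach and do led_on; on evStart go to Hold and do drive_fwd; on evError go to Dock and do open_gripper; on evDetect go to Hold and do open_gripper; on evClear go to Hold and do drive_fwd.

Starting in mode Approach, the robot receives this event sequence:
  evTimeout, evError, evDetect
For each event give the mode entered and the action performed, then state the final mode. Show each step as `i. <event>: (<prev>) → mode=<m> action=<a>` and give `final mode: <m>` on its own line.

1. evTimeout: (Approach) → mode=Standby action=rotate
2. evError: (Standby) → mode=Dock action=beep
3. evDetect: (Dock) → mode=Hold action=beep

final mode: Hold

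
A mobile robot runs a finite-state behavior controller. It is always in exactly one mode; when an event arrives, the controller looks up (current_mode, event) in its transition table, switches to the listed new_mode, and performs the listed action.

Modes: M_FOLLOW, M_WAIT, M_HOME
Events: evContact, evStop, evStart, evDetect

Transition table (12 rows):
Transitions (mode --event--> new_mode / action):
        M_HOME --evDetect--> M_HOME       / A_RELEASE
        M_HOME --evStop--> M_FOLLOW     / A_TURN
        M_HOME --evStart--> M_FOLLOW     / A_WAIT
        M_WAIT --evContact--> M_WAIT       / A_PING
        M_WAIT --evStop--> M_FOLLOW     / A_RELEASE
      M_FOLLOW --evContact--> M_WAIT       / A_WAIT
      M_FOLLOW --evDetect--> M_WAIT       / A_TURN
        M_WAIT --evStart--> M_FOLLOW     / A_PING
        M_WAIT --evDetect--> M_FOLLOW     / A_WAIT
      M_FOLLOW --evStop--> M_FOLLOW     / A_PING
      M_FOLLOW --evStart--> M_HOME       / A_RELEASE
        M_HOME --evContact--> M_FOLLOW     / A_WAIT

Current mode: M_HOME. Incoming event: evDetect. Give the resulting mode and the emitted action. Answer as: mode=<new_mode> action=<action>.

mode=M_HOME action=A_RELEASE

current mode = M_HOME; filter table to that mode:
  (M_HOME, evDetect) → (M_HOME, A_RELEASE)  ← event matches
  (M_HOME, evStop) → (M_FOLLOW, A_TURN)
  (M_HOME, evStart) → (M_FOLLOW, A_WAIT)
  (M_HOME, evContact) → (M_FOLLOW, A_WAIT)
event = evDetect selects (M_HOME, A_RELEASE)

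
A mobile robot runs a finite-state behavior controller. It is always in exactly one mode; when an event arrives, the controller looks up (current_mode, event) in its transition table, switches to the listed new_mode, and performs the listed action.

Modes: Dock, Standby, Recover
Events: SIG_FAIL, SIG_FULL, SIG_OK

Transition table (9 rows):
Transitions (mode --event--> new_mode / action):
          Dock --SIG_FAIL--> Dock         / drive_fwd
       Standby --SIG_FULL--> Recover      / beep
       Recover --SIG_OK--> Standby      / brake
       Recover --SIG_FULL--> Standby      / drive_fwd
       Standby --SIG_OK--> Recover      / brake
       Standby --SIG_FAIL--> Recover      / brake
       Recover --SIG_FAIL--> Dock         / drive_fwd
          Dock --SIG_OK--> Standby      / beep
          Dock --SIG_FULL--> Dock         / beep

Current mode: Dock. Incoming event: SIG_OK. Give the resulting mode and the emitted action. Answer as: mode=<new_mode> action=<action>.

mode=Standby action=beep

current mode = Dock; filter table to that mode:
  (Dock, SIG_FAIL) → (Dock, drive_fwd)
  (Dock, SIG_OK) → (Standby, beep)  ← event matches
  (Dock, SIG_FULL) → (Dock, beep)
event = SIG_OK selects (Standby, beep)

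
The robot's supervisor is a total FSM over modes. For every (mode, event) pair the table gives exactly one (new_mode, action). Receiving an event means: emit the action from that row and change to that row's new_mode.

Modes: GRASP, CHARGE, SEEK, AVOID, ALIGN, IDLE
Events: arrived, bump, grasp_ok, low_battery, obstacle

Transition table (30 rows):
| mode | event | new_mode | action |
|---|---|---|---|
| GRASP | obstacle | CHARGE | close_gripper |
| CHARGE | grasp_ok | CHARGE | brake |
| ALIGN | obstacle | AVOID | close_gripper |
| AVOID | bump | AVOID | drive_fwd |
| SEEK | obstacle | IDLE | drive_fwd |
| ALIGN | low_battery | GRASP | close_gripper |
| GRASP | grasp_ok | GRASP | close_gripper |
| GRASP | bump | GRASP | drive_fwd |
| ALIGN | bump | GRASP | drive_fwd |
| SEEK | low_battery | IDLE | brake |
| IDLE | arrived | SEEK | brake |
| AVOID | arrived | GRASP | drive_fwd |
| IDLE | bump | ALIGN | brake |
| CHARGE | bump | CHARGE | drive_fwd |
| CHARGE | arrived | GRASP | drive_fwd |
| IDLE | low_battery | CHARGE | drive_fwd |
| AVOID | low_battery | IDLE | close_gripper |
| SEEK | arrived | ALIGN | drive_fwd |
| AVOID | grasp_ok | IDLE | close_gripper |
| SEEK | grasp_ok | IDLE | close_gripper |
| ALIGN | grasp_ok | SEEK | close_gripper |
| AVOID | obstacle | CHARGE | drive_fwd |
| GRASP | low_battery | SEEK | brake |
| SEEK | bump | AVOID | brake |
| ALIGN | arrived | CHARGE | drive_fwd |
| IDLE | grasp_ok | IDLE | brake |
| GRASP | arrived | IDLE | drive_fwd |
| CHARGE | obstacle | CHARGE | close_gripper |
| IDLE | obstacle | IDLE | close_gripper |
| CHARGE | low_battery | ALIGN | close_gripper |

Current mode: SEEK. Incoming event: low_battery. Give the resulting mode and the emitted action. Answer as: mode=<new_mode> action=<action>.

mode=IDLE action=brake

current mode = SEEK; filter table to that mode:
  (SEEK, obstacle) → (IDLE, drive_fwd)
  (SEEK, low_battery) → (IDLE, brake)  ← event matches
  (SEEK, arrived) → (ALIGN, drive_fwd)
  (SEEK, grasp_ok) → (IDLE, close_gripper)
  (SEEK, bump) → (AVOID, brake)
event = low_battery selects (IDLE, brake)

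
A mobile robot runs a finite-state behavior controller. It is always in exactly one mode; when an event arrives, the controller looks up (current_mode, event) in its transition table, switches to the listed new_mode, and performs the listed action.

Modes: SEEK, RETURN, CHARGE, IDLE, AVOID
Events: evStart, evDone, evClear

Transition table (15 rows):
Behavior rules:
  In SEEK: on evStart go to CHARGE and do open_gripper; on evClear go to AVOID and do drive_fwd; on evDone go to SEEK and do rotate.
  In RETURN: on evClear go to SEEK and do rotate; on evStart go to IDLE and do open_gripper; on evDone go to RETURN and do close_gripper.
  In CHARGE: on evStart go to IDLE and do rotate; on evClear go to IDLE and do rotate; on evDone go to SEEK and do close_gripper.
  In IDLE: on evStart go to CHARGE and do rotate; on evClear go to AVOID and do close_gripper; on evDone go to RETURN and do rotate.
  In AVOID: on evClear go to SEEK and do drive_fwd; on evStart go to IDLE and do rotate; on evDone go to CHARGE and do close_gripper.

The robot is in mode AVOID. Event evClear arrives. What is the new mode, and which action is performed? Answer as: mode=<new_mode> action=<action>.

mode=SEEK action=drive_fwd

current mode = AVOID; filter table to that mode:
  (AVOID, evClear) → (SEEK, drive_fwd)  ← event matches
  (AVOID, evStart) → (IDLE, rotate)
  (AVOID, evDone) → (CHARGE, close_gripper)
event = evClear selects (SEEK, drive_fwd)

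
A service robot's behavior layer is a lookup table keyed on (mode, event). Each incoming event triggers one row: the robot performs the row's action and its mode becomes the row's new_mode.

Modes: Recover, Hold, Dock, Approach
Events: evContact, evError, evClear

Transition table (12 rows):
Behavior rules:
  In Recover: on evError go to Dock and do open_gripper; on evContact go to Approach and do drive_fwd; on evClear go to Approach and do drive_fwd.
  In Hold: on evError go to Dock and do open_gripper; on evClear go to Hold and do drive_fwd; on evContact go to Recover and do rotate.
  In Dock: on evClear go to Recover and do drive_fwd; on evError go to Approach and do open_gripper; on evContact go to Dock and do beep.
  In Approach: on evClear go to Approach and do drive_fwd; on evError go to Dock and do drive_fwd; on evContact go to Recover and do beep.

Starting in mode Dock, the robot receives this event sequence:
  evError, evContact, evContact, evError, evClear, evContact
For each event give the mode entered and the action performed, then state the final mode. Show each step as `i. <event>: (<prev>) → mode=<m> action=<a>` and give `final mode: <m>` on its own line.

1. evError: (Dock) → mode=Approach action=open_gripper
2. evContact: (Approach) → mode=Recover action=beep
3. evContact: (Recover) → mode=Approach action=drive_fwd
4. evError: (Approach) → mode=Dock action=drive_fwd
5. evClear: (Dock) → mode=Recover action=drive_fwd
6. evContact: (Recover) → mode=Approach action=drive_fwd

final mode: Approach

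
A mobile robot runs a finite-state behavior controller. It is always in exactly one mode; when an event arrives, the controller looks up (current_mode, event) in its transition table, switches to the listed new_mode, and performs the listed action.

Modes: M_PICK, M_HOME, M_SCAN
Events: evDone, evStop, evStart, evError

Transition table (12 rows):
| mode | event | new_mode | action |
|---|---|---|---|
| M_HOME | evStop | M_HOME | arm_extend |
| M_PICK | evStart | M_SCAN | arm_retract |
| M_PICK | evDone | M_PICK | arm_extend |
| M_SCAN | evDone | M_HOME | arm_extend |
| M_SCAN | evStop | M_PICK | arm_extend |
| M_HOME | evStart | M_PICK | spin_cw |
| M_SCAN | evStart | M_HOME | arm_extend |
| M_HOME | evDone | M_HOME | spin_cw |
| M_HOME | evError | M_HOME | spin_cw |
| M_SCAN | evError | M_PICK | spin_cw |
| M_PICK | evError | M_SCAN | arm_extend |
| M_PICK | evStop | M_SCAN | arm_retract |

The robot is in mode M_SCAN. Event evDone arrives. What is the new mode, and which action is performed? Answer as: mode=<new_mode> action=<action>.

mode=M_HOME action=arm_extend

current mode = M_SCAN; filter table to that mode:
  (M_SCAN, evDone) → (M_HOME, arm_extend)  ← event matches
  (M_SCAN, evStop) → (M_PICK, arm_extend)
  (M_SCAN, evStart) → (M_HOME, arm_extend)
  (M_SCAN, evError) → (M_PICK, spin_cw)
event = evDone selects (M_HOME, arm_extend)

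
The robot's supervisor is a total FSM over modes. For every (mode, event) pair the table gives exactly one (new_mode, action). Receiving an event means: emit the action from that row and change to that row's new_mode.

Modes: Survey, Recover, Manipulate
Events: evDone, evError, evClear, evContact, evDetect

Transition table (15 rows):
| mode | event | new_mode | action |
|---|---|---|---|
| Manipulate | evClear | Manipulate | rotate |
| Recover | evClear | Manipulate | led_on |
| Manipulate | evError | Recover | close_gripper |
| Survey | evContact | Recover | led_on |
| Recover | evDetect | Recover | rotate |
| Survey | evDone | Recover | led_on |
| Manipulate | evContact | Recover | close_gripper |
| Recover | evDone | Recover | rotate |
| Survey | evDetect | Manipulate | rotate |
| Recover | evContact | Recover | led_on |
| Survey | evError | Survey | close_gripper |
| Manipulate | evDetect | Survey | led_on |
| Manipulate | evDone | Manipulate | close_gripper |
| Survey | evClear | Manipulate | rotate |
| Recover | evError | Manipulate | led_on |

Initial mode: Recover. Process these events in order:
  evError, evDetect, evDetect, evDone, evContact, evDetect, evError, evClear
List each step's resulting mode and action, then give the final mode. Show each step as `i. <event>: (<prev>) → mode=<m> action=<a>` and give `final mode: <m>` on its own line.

1. evError: (Recover) → mode=Manipulate action=led_on
2. evDetect: (Manipulate) → mode=Survey action=led_on
3. evDetect: (Survey) → mode=Manipulate action=rotate
4. evDone: (Manipulate) → mode=Manipulate action=close_gripper
5. evContact: (Manipulate) → mode=Recover action=close_gripper
6. evDetect: (Recover) → mode=Recover action=rotate
7. evError: (Recover) → mode=Manipulate action=led_on
8. evClear: (Manipulate) → mode=Manipulate action=rotate

final mode: Manipulate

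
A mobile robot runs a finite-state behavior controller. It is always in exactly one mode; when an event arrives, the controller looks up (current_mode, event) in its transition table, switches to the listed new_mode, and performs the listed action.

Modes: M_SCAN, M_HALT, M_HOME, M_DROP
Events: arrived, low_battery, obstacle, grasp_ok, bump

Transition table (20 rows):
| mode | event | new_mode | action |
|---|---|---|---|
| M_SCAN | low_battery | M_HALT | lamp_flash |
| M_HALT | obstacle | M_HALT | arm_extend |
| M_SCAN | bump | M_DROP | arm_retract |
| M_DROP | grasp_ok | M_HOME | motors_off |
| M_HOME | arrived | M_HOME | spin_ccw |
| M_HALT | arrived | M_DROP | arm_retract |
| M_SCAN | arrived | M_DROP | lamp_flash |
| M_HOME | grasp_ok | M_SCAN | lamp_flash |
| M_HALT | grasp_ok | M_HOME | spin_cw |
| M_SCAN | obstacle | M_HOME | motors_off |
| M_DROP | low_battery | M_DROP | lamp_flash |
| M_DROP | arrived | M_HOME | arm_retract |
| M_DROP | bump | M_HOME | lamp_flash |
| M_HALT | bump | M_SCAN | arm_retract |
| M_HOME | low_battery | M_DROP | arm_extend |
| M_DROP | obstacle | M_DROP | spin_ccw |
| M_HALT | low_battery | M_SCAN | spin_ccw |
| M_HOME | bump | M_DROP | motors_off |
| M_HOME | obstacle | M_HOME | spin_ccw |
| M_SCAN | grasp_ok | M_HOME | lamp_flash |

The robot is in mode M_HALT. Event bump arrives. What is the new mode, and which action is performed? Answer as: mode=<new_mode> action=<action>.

current mode = M_HALT; filter table to that mode:
  (M_HALT, obstacle) → (M_HALT, arm_extend)
  (M_HALT, arrived) → (M_DROP, arm_retract)
  (M_HALT, grasp_ok) → (M_HOME, spin_cw)
  (M_HALT, bump) → (M_SCAN, arm_retract)  ← event matches
  (M_HALT, low_battery) → (M_SCAN, spin_ccw)
event = bump selects (M_SCAN, arm_retract)

mode=M_SCAN action=arm_retract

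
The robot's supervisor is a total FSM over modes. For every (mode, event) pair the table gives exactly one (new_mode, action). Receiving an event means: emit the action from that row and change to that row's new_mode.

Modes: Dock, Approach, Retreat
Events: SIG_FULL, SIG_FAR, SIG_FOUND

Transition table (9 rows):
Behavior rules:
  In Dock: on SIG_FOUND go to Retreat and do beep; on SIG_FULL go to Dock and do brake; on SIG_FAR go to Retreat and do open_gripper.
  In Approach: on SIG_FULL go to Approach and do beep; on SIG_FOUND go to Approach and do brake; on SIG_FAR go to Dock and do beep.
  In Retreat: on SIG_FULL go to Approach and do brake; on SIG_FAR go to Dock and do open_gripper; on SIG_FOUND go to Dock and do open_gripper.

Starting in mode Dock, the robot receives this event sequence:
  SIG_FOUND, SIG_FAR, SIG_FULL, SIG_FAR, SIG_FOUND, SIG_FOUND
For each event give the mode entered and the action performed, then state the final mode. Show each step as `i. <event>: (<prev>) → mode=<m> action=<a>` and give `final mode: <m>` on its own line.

final mode: Retreat

1. SIG_FOUND: (Dock) → mode=Retreat action=beep
2. SIG_FAR: (Retreat) → mode=Dock action=open_gripper
3. SIG_FULL: (Dock) → mode=Dock action=brake
4. SIG_FAR: (Dock) → mode=Retreat action=open_gripper
5. SIG_FOUND: (Retreat) → mode=Dock action=open_gripper
6. SIG_FOUND: (Dock) → mode=Retreat action=beep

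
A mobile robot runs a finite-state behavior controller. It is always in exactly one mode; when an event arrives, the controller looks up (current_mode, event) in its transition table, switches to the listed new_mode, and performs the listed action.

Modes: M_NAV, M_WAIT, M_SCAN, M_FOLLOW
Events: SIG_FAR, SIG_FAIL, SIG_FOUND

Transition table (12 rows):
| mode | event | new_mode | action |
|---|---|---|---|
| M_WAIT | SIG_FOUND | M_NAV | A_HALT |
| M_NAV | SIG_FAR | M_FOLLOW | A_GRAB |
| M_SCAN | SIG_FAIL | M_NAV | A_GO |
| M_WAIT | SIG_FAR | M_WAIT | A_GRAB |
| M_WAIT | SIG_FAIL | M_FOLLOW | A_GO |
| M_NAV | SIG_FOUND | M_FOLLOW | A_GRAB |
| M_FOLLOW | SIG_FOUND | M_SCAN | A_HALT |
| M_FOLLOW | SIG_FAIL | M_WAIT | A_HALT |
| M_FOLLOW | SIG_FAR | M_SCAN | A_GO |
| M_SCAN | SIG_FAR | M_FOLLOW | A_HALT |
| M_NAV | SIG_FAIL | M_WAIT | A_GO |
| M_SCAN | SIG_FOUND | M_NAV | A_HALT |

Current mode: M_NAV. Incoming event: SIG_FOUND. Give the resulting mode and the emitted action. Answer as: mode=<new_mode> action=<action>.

current mode = M_NAV; filter table to that mode:
  (M_NAV, SIG_FAR) → (M_FOLLOW, A_GRAB)
  (M_NAV, SIG_FOUND) → (M_FOLLOW, A_GRAB)  ← event matches
  (M_NAV, SIG_FAIL) → (M_WAIT, A_GO)
event = SIG_FOUND selects (M_FOLLOW, A_GRAB)

mode=M_FOLLOW action=A_GRAB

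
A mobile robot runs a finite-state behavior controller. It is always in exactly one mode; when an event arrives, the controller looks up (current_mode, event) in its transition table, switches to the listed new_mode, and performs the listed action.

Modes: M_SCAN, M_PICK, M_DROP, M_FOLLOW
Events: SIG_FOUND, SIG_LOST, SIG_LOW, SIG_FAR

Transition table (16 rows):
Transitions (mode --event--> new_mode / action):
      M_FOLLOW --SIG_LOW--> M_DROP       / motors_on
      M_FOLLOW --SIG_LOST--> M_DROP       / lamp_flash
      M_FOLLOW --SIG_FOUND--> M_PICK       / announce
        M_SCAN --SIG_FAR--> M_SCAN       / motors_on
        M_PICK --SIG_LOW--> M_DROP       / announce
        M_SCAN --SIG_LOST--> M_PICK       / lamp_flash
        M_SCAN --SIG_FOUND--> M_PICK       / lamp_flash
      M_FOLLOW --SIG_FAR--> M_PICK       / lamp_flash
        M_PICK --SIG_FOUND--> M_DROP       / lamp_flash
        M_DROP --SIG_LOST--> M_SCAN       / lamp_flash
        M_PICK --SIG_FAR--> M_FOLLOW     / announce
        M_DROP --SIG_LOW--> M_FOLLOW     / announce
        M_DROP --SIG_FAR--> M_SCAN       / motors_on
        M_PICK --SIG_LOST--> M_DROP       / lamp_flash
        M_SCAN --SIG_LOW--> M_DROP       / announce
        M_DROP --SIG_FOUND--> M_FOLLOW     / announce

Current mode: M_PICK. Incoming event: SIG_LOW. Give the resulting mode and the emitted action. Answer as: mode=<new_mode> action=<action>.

mode=M_DROP action=announce

current mode = M_PICK; filter table to that mode:
  (M_PICK, SIG_LOW) → (M_DROP, announce)  ← event matches
  (M_PICK, SIG_FOUND) → (M_DROP, lamp_flash)
  (M_PICK, SIG_FAR) → (M_FOLLOW, announce)
  (M_PICK, SIG_LOST) → (M_DROP, lamp_flash)
event = SIG_LOW selects (M_DROP, announce)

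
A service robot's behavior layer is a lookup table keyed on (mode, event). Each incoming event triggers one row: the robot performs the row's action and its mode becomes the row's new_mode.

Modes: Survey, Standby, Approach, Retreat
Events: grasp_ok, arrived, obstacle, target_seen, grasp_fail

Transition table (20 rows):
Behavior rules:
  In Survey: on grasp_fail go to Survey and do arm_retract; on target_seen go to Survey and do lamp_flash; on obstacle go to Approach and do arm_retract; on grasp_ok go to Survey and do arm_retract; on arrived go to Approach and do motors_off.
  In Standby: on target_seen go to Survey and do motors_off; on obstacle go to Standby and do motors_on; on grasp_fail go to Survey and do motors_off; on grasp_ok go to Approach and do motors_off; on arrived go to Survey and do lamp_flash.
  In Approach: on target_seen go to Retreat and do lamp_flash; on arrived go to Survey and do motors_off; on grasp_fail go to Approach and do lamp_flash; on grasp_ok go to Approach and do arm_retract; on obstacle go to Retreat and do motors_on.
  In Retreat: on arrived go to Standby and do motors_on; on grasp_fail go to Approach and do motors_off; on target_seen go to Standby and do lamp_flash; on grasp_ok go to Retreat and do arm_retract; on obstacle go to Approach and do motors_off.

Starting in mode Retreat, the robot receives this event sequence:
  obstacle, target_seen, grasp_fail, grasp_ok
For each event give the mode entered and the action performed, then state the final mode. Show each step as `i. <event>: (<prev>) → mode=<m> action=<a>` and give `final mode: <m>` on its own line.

final mode: Approach

1. obstacle: (Retreat) → mode=Approach action=motors_off
2. target_seen: (Approach) → mode=Retreat action=lamp_flash
3. grasp_fail: (Retreat) → mode=Approach action=motors_off
4. grasp_ok: (Approach) → mode=Approach action=arm_retract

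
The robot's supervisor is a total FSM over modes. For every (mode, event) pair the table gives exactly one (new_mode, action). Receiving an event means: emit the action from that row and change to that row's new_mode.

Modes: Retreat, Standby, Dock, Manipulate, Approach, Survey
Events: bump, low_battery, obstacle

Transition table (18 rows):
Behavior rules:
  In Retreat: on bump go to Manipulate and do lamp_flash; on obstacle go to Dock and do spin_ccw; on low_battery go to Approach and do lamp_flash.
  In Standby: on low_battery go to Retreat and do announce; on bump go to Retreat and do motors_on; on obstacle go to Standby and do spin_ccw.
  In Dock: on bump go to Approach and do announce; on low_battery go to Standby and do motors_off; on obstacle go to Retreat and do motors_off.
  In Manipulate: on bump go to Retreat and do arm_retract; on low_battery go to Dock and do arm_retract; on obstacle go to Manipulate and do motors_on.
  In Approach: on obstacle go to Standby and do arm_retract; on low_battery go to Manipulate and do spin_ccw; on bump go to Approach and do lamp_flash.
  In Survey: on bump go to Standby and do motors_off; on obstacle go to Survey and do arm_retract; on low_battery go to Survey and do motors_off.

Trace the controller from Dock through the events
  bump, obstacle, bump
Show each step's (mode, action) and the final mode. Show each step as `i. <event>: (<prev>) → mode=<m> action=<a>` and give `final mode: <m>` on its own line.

1. bump: (Dock) → mode=Approach action=announce
2. obstacle: (Approach) → mode=Standby action=arm_retract
3. bump: (Standby) → mode=Retreat action=motors_on

final mode: Retreat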